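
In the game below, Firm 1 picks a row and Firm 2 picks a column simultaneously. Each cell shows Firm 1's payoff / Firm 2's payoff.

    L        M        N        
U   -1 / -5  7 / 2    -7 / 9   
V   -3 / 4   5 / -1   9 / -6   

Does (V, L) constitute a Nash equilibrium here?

Holding Firm 2 at L: Firm 1 gets -3 from V but could get -1 by switching to U. Firm 1 has a profitable deviation.

No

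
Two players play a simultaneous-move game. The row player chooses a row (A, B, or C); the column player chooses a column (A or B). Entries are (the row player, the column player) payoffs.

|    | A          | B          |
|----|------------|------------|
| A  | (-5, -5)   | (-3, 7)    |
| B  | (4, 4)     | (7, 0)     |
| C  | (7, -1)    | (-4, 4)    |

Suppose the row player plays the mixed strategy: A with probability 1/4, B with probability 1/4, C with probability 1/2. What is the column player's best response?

The column player's best reply maximizes expected payoff against the mix.
A: (1/4)·(-5) + (1/4)·4 + (1/2)·(-1) = -3/4
B: (1/4)·7 + (1/4)·0 + (1/2)·4 = 15/4
Highest expected payoff is 15/4, from B.

B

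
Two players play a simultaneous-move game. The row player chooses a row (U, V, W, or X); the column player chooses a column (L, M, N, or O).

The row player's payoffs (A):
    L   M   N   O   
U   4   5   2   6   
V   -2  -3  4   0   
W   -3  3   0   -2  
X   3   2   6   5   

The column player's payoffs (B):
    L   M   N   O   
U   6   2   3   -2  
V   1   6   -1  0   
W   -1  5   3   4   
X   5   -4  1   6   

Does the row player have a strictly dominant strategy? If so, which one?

A strategy is strictly dominant if it gives the row player a strictly higher payoff than every other strategy, against every choice by the opponent.
U is not dominant: against N, V gives 4 > 2.
V is not dominant: against L, U gives 4 > -2.
W is not dominant: against L, U gives 4 > -3.
X is not dominant: against L, U gives 4 > 3.
No single strategy is best against every opponent action.

None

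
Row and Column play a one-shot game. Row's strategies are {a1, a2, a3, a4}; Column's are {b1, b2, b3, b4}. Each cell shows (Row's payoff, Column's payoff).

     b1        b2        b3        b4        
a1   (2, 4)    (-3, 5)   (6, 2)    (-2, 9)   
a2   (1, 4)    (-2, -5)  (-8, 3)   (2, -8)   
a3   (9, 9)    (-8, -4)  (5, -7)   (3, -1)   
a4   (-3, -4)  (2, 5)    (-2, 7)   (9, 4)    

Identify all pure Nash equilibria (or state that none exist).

A profile is a Nash equilibrium when each player is best-responding to the other.
Row's best responses — vs b1: a3 (payoff 9); vs b2: a4 (payoff 2); vs b3: a1 (payoff 6); vs b4: a4 (payoff 9).
Column's best responses — vs a1: b4 (payoff 9); vs a2: b1 (payoff 4); vs a3: b1 (payoff 9); vs a4: b3 (payoff 7).
The only mutual best response is (a3, b1); neither player gains by switching there.

(a3, b1)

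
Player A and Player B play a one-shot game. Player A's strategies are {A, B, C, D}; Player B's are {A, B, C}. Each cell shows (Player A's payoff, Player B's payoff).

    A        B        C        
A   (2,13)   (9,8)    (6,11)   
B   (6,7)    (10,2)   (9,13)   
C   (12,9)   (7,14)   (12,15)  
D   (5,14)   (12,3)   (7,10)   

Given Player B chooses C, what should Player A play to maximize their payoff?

With Player B fixed at C, Player A's payoffs are: A → 6, B → 9, C → 12, D → 7.
The maximum is 12, achieved by C.

C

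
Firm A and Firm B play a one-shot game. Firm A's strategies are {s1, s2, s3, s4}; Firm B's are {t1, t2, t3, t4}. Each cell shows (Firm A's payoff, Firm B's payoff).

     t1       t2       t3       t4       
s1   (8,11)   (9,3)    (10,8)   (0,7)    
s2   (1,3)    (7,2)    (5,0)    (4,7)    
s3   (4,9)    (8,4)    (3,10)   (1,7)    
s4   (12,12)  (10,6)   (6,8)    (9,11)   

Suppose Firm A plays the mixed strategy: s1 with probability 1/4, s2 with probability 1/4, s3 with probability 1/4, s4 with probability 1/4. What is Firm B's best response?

t1

Compute Firm B's expected payoff from each pure strategy against the given mix.
t1: (1/4)·11 + (1/4)·3 + (1/4)·9 + (1/4)·12 = 35/4
t2: (1/4)·3 + (1/4)·2 + (1/4)·4 + (1/4)·6 = 15/4
t3: (1/4)·8 + (1/4)·0 + (1/4)·10 + (1/4)·8 = 13/2
t4: (1/4)·7 + (1/4)·7 + (1/4)·7 + (1/4)·11 = 8
Highest expected payoff is 35/4, from t1.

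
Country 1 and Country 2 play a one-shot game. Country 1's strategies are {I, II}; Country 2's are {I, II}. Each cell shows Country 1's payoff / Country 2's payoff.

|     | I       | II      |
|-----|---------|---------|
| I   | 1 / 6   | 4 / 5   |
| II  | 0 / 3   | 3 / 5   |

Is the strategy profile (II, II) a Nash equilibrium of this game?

No

Holding Country 2 at II: Country 1 gets 3 from II but could get 4 by switching to I. Country 1 has a profitable deviation.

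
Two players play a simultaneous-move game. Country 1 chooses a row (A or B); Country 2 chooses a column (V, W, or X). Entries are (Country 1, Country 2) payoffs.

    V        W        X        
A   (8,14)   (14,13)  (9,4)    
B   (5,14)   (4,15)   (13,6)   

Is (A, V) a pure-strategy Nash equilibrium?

Holding Country 2 at V: Country 1 gets 8 from A, versus 5 from B. No profitable deviation for Country 1.
Holding Country 1 at A: Country 2 gets 14 from V, versus 13 from W, 4 from X. No profitable deviation for Country 2 either.

Yes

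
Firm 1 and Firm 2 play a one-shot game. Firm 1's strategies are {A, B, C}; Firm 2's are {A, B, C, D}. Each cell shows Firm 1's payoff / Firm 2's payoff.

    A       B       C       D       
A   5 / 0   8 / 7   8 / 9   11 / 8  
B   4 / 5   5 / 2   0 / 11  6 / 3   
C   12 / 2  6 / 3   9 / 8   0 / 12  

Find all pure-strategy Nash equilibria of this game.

A profile is a Nash equilibrium when each player is best-responding to the other.
Firm 1's best responses — vs A: C (payoff 12); vs B: A (payoff 8); vs C: C (payoff 9); vs D: A (payoff 11).
Firm 2's best responses — vs A: C (payoff 9); vs B: C (payoff 11); vs C: D (payoff 12).
No cell has both players best-responding. For instance, Firm 1's best reply to A is C, but against C Firm 2 prefers D over A.

There is no pure-strategy Nash equilibrium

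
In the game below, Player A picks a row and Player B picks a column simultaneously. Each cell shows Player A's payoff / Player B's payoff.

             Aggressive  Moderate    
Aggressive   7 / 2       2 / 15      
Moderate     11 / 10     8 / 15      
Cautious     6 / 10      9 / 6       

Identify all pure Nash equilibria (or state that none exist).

Find each player's best response to every opponent strategy; NE are the intersections.
Player A's best responses — vs Aggressive: Moderate (payoff 11); vs Moderate: Cautious (payoff 9).
Player B's best responses — vs Aggressive: Moderate (payoff 15); vs Moderate: Moderate (payoff 15); vs Cautious: Aggressive (payoff 10).
No cell has both players best-responding. For instance, Player A's best reply to Moderate is Cautious, but against Cautious Player B prefers Aggressive over Moderate.

No pure-strategy Nash equilibrium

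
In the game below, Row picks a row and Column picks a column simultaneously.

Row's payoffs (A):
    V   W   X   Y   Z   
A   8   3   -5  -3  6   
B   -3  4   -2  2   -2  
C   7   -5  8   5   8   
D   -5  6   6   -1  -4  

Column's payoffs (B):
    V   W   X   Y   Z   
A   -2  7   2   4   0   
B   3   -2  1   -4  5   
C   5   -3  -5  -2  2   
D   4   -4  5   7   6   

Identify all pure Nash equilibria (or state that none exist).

Check mutual best responses: a cell is a NE iff neither player can gain by unilaterally deviating.
Row's best responses — vs V: A (payoff 8); vs W: D (payoff 6); vs X: C (payoff 8); vs Y: C (payoff 5); vs Z: C (payoff 8).
Column's best responses — vs A: W (payoff 7); vs B: Z (payoff 5); vs C: V (payoff 5); vs D: Y (payoff 7).
No cell has both players best-responding. For instance, Row's best reply to X is C, but against C Column prefers V over X.

No pure-strategy Nash equilibrium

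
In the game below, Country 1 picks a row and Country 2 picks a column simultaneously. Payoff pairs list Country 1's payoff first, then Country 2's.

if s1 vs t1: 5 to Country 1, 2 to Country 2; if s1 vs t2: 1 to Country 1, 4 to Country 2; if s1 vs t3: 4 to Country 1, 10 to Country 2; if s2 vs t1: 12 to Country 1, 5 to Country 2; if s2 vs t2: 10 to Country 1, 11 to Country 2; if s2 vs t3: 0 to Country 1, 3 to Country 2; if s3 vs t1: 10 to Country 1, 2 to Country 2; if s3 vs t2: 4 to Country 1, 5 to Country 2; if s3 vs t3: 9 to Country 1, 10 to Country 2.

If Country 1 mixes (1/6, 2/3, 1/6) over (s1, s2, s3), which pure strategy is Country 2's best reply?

Compute Country 2's expected payoff from each pure strategy against the given mix.
t1: (1/6)·2 + (2/3)·5 + (1/6)·2 = 4
t2: (1/6)·4 + (2/3)·11 + (1/6)·5 = 53/6
t3: (1/6)·10 + (2/3)·3 + (1/6)·10 = 16/3
Highest expected payoff is 53/6, from t2.

t2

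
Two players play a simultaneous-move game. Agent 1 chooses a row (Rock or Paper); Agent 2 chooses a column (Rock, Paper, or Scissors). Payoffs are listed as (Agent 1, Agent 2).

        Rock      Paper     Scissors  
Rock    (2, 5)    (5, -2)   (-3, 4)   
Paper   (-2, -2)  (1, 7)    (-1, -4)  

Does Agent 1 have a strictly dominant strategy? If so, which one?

A strategy is strictly dominant if it gives Agent 1 a strictly higher payoff than every other strategy, against every choice by the opponent.
Rock is not dominant: against Scissors, Paper gives -1 > -3.
Paper is not dominant: against Rock, Rock gives 2 > -2.
No single strategy is best against every opponent action.

None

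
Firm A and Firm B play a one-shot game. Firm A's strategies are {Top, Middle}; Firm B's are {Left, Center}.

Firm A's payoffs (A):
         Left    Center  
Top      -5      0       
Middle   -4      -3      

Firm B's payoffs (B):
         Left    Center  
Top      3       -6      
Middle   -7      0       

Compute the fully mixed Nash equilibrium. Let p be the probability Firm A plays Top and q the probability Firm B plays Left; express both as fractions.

p = 7/16, q = 3/4

Each player's mixing probability is pinned down by making the *other* player indifferent.
Firm B indifferent between Left and Center: p·3 + (1−p)·(-7) = p·(-6) + (1−p)·0 ⟹ (-7) + 10p = 0 + (-6)p ⟹ p = 7/16.
Firm A indifferent between Top and Middle: q·(-5) + (1−q)·0 = q·(-4) + (1−q)·(-3) ⟹ 0 + (-5)q = (-3) + (-1)q ⟹ q = 3/4.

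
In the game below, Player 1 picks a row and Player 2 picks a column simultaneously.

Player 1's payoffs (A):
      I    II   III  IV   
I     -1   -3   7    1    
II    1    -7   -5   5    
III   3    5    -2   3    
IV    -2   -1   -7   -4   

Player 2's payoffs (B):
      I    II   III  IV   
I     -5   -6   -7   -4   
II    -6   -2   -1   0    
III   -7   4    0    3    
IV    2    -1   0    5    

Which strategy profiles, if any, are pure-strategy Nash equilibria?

Check mutual best responses: a cell is a NE iff neither player can gain by unilaterally deviating.
Player 1's best responses — vs I: III (payoff 3); vs II: III (payoff 5); vs III: I (payoff 7); vs IV: II (payoff 5).
Player 2's best responses — vs I: IV (payoff -4); vs II: IV (payoff 0); vs III: II (payoff 4); vs IV: IV (payoff 5).
Mutual best responses occur at (II, IV) and (III, II); at each, neither player gains by switching.

(II, IV) and (III, II)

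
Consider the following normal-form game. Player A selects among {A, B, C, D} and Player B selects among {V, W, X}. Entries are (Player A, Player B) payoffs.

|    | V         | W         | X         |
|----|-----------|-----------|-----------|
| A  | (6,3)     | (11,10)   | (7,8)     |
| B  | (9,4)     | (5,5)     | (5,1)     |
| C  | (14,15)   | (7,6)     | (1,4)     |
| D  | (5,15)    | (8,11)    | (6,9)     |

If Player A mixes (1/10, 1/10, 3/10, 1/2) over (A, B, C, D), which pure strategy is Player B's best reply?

V

Player B's best reply maximizes expected payoff against the mix.
V: (1/10)·3 + (1/10)·4 + (3/10)·15 + (1/2)·15 = 127/10
W: (1/10)·10 + (1/10)·5 + (3/10)·6 + (1/2)·11 = 44/5
X: (1/10)·8 + (1/10)·1 + (3/10)·4 + (1/2)·9 = 33/5
Highest expected payoff is 127/10, from V.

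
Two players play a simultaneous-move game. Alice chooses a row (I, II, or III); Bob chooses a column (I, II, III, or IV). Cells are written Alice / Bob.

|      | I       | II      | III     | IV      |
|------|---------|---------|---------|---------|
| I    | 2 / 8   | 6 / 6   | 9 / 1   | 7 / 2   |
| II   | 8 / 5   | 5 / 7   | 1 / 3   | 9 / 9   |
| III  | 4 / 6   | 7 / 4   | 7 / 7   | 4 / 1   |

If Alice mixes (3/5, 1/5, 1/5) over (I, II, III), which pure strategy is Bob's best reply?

I

Bob's best reply maximizes expected payoff against the mix.
I: (3/5)·8 + (1/5)·5 + (1/5)·6 = 7
II: (3/5)·6 + (1/5)·7 + (1/5)·4 = 29/5
III: (3/5)·1 + (1/5)·3 + (1/5)·7 = 13/5
IV: (3/5)·2 + (1/5)·9 + (1/5)·1 = 16/5
Highest expected payoff is 7, from I.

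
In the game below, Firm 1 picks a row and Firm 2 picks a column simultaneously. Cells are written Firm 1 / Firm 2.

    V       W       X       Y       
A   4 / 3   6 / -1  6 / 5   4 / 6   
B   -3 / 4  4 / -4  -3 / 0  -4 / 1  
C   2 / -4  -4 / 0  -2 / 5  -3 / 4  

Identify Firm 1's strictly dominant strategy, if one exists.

A

Check whether one of Firm 1's strategies beats all alternatives regardless of what the opponent does.
A strictly dominates: vs V: 4 > each of {-3, 2}; vs W: 6 > each of {4, -4}; vs X: 6 > each of {-3, -2}; vs Y: 4 > each of {-4, -3}.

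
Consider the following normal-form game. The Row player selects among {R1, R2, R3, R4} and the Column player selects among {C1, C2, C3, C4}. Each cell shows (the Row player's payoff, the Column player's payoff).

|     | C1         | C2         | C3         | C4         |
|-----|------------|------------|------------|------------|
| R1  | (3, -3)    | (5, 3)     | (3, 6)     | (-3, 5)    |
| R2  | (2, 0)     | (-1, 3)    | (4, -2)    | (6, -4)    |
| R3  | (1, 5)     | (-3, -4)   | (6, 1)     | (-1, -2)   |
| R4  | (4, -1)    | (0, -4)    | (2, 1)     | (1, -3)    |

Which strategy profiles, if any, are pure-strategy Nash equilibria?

Check mutual best responses: a cell is a NE iff neither player can gain by unilaterally deviating.
The Row player's best responses — vs C1: R4 (payoff 4); vs C2: R1 (payoff 5); vs C3: R3 (payoff 6); vs C4: R2 (payoff 6).
The Column player's best responses — vs R1: C3 (payoff 6); vs R2: C2 (payoff 3); vs R3: C1 (payoff 5); vs R4: C3 (payoff 1).
No cell has both players best-responding. For instance, the Row player's best reply to C3 is R3, but against R3 the Column player prefers C1 over C3.

There is no pure-strategy Nash equilibrium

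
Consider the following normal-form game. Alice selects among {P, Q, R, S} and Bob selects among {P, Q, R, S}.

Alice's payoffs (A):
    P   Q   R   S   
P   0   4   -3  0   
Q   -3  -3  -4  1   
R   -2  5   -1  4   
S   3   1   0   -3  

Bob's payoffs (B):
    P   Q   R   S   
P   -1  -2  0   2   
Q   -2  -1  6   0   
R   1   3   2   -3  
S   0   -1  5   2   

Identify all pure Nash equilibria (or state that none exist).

Find each player's best response to every opponent strategy; NE are the intersections.
Alice's best responses — vs P: S (payoff 3); vs Q: R (payoff 5); vs R: S (payoff 0); vs S: R (payoff 4).
Bob's best responses — vs P: S (payoff 2); vs Q: R (payoff 6); vs R: Q (payoff 3); vs S: R (payoff 5).
Mutual best responses occur at (R, Q) and (S, R); at each, neither player gains by switching.

(R, Q) and (S, R)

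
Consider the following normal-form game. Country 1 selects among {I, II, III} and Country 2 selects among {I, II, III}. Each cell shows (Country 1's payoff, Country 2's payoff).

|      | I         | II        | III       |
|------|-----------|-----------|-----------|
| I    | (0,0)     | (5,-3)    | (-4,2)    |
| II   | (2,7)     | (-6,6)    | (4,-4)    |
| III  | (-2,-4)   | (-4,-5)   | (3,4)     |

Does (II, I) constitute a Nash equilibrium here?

Holding Country 2 at I: Country 1 gets 2 from II, versus 0 from I, -2 from III. No profitable deviation for Country 1.
Holding Country 1 at II: Country 2 gets 7 from I, versus 6 from II, -4 from III. No profitable deviation for Country 2 either.

Yes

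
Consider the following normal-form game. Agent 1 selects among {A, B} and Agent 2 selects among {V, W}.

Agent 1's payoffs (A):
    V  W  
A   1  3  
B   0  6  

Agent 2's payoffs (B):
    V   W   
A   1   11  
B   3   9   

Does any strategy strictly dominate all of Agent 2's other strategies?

Check whether one of Agent 2's strategies beats all alternatives regardless of what the opponent does.
W strictly dominates: vs A: 11 > 1; vs B: 9 > 3.

W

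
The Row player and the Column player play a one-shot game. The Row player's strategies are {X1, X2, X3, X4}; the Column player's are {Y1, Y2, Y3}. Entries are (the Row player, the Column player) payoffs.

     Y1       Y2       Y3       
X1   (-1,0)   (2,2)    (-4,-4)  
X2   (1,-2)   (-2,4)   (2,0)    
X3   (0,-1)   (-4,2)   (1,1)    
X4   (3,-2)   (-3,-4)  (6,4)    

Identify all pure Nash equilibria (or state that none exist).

(X1, Y2) and (X4, Y3)

Find each player's best response to every opponent strategy; NE are the intersections.
The Row player's best responses — vs Y1: X4 (payoff 3); vs Y2: X1 (payoff 2); vs Y3: X4 (payoff 6).
The Column player's best responses — vs X1: Y2 (payoff 2); vs X2: Y2 (payoff 4); vs X3: Y2 (payoff 2); vs X4: Y3 (payoff 4).
Mutual best responses occur at (X1, Y2) and (X4, Y3); at each, neither player gains by switching.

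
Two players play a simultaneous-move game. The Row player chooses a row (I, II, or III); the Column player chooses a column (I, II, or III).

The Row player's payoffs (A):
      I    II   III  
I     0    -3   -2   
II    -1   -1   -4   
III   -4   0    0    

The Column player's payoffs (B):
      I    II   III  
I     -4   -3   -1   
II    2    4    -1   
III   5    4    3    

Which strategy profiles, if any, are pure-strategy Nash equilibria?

No pure-strategy Nash equilibrium

Check mutual best responses: a cell is a NE iff neither player can gain by unilaterally deviating.
The Row player's best responses — vs I: I (payoff 0); vs II: III (payoff 0); vs III: III (payoff 0).
The Column player's best responses — vs I: III (payoff -1); vs II: II (payoff 4); vs III: I (payoff 5).
No cell has both players best-responding. For instance, the Row player's best reply to I is I, but against I the Column player prefers III over I.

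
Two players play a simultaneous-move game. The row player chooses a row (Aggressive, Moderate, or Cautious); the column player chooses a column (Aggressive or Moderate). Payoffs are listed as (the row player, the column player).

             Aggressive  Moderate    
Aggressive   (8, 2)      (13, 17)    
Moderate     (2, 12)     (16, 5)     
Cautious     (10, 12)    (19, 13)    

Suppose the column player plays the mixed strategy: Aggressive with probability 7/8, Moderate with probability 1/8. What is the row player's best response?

Cautious

The row player's best reply maximizes expected payoff against the mix.
Aggressive: (7/8)·8 + (1/8)·13 = 69/8
Moderate: (7/8)·2 + (1/8)·16 = 15/4
Cautious: (7/8)·10 + (1/8)·19 = 89/8
Highest expected payoff is 89/8, from Cautious.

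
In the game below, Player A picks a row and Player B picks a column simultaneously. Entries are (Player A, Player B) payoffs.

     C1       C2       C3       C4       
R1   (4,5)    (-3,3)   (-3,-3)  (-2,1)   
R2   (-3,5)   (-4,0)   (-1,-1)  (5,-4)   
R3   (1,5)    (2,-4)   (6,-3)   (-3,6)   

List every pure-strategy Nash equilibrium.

Check mutual best responses: a cell is a NE iff neither player can gain by unilaterally deviating.
Player A's best responses — vs C1: R1 (payoff 4); vs C2: R3 (payoff 2); vs C3: R3 (payoff 6); vs C4: R2 (payoff 5).
Player B's best responses — vs R1: C1 (payoff 5); vs R2: C1 (payoff 5); vs R3: C4 (payoff 6).
The only mutual best response is (R1, C1); neither player gains by switching there.

(R1, C1)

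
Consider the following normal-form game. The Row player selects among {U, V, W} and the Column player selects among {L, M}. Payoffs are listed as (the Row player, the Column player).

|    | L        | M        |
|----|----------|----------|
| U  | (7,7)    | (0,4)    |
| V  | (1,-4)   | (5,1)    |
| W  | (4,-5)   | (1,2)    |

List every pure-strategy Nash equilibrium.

(U, L) and (V, M)

A profile is a Nash equilibrium when each player is best-responding to the other.
The Row player's best responses — vs L: U (payoff 7); vs M: V (payoff 5).
The Column player's best responses — vs U: L (payoff 7); vs V: M (payoff 1); vs W: M (payoff 2).
Mutual best responses occur at (U, L) and (V, M); at each, neither player gains by switching.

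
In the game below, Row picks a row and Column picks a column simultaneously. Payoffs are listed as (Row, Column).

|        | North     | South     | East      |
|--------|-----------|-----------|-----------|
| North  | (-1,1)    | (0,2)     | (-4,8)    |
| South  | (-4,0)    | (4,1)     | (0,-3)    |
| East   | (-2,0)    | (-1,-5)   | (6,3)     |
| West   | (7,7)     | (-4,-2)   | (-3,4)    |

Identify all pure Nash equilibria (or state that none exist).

A profile is a Nash equilibrium when each player is best-responding to the other.
Row's best responses — vs North: West (payoff 7); vs South: South (payoff 4); vs East: East (payoff 6).
Column's best responses — vs North: East (payoff 8); vs South: South (payoff 1); vs East: East (payoff 3); vs West: North (payoff 7).
Mutual best responses occur at (South, South), (East, East), and (West, North); at each, neither player gains by switching.

(South, South), (East, East), and (West, North)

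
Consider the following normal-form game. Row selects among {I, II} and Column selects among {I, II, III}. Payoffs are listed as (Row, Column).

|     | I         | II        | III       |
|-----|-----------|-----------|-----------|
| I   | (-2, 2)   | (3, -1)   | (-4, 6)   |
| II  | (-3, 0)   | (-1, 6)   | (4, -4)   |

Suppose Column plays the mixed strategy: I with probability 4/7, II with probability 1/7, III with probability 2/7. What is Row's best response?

II

Row's best reply maximizes expected payoff against the mix.
I: (4/7)·(-2) + (1/7)·3 + (2/7)·(-4) = -13/7
II: (4/7)·(-3) + (1/7)·(-1) + (2/7)·4 = -5/7
Highest expected payoff is -5/7, from II.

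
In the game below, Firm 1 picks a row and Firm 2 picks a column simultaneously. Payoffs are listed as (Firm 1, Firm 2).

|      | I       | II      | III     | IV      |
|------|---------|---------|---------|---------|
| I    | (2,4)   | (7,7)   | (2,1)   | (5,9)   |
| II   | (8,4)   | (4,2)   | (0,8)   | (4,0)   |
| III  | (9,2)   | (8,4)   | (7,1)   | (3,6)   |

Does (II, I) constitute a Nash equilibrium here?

No

Holding Firm 2 at I: Firm 1 gets 8 from II but could get 9 by switching to III. Firm 1 has a profitable deviation.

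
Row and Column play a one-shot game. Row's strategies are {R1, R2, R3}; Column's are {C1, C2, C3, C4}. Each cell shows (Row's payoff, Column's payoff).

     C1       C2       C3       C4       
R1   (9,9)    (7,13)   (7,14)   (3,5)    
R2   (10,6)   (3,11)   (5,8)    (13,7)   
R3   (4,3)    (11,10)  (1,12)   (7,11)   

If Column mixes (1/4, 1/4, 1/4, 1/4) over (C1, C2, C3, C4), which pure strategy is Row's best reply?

R2

Compute Row's expected payoff from each pure strategy against the given mix.
R1: (1/4)·9 + (1/4)·7 + (1/4)·7 + (1/4)·3 = 13/2
R2: (1/4)·10 + (1/4)·3 + (1/4)·5 + (1/4)·13 = 31/4
R3: (1/4)·4 + (1/4)·11 + (1/4)·1 + (1/4)·7 = 23/4
Highest expected payoff is 31/4, from R2.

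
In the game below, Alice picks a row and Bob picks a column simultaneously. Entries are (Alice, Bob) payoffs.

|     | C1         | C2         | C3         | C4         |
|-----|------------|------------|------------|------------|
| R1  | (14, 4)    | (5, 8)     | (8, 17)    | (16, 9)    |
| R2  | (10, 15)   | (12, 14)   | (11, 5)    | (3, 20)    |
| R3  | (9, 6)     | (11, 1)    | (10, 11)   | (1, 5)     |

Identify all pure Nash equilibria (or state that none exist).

Check mutual best responses: a cell is a NE iff neither player can gain by unilaterally deviating.
Alice's best responses — vs C1: R1 (payoff 14); vs C2: R2 (payoff 12); vs C3: R2 (payoff 11); vs C4: R1 (payoff 16).
Bob's best responses — vs R1: C3 (payoff 17); vs R2: C4 (payoff 20); vs R3: C3 (payoff 11).
No cell has both players best-responding. For instance, Alice's best reply to C1 is R1, but against R1 Bob prefers C3 over C1.

None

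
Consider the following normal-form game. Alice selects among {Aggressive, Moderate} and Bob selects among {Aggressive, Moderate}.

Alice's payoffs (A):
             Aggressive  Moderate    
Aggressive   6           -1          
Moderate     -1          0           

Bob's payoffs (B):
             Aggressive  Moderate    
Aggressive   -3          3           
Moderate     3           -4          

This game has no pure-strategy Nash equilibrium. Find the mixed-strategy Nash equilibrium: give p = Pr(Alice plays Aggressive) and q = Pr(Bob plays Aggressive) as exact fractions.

p = 7/13, q = 1/8

Each player's mixing probability is pinned down by making the *other* player indifferent.
Bob indifferent between Aggressive and Moderate: p·(-3) + (1−p)·3 = p·3 + (1−p)·(-4) ⟹ 3 + (-6)p = (-4) + 7p ⟹ p = 7/13.
Alice indifferent between Aggressive and Moderate: q·6 + (1−q)·(-1) = q·(-1) + (1−q)·0 ⟹ (-1) + 7q = 0 + (-1)q ⟹ q = 1/8.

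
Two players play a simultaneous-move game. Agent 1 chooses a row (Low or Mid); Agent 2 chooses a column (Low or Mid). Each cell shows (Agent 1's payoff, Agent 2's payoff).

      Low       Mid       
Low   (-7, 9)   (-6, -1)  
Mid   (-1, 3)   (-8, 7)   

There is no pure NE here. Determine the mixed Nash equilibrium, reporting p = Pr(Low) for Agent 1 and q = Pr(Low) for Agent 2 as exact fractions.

p = 2/7, q = 1/4

Each player's mixing probability is pinned down by making the *other* player indifferent.
Agent 2 indifferent between Low and Mid: p·9 + (1−p)·3 = p·(-1) + (1−p)·7 ⟹ 3 + 6p = 7 + (-8)p ⟹ p = 2/7.
Agent 1 indifferent between Low and Mid: q·(-7) + (1−q)·(-6) = q·(-1) + (1−q)·(-8) ⟹ (-6) + (-1)q = (-8) + 7q ⟹ q = 1/4.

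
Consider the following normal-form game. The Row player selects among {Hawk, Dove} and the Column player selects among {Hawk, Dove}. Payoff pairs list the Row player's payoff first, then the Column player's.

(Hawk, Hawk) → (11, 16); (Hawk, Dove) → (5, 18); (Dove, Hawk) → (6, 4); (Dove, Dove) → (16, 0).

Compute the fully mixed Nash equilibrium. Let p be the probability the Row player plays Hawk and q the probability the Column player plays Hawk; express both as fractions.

p = 2/3, q = 11/16

Each player's mixing probability is pinned down by making the *other* player indifferent.
The Column player indifferent between Hawk and Dove: p·16 + (1−p)·4 = p·18 + (1−p)·0 ⟹ 4 + 12p = 0 + 18p ⟹ p = 2/3.
The Row player indifferent between Hawk and Dove: q·11 + (1−q)·5 = q·6 + (1−q)·16 ⟹ 5 + 6q = 16 + (-10)q ⟹ q = 11/16.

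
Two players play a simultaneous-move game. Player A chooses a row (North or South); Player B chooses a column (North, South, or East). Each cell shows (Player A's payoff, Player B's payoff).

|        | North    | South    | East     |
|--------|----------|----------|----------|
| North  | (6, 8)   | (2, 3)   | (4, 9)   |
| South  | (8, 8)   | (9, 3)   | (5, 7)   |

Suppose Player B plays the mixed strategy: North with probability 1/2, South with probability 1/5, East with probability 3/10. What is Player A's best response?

South

Player A's best reply maximizes expected payoff against the mix.
North: (1/2)·6 + (1/5)·2 + (3/10)·4 = 23/5
South: (1/2)·8 + (1/5)·9 + (3/10)·5 = 73/10
Highest expected payoff is 73/10, from South.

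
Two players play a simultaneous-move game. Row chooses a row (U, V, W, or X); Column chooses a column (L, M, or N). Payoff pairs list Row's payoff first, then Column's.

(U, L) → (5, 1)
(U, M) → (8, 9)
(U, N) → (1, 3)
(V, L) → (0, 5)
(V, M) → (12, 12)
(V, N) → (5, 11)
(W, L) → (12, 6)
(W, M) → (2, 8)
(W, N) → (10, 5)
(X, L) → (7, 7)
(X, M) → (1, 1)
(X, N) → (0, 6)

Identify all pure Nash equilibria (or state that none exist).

(V, M)

Find each player's best response to every opponent strategy; NE are the intersections.
Row's best responses — vs L: W (payoff 12); vs M: V (payoff 12); vs N: W (payoff 10).
Column's best responses — vs U: M (payoff 9); vs V: M (payoff 12); vs W: M (payoff 8); vs X: L (payoff 7).
The only mutual best response is (V, M); neither player gains by switching there.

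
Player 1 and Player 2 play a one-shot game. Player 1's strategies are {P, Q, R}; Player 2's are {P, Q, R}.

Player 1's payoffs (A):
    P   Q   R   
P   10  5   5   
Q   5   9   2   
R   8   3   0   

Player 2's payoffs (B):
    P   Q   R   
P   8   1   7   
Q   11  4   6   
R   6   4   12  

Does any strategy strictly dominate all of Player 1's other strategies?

None

Check whether one of Player 1's strategies beats all alternatives regardless of what the opponent does.
P is not dominant: against Q, Q gives 9 > 5.
Q is not dominant: against P, P gives 10 > 5.
R is not dominant: against P, P gives 10 > 8.
No single strategy is best against every opponent action.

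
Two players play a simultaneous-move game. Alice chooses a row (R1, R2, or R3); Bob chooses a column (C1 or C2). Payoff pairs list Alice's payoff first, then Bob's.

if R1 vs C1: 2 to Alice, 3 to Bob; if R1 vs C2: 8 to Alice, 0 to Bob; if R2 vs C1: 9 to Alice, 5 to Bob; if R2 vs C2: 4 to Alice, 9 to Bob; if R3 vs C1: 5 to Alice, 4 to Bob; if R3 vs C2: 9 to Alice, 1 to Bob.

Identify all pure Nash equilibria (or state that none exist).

There is no pure-strategy Nash equilibrium

Find each player's best response to every opponent strategy; NE are the intersections.
Alice's best responses — vs C1: R2 (payoff 9); vs C2: R3 (payoff 9).
Bob's best responses — vs R1: C1 (payoff 3); vs R2: C2 (payoff 9); vs R3: C1 (payoff 4).
No cell has both players best-responding. For instance, Alice's best reply to C1 is R2, but against R2 Bob prefers C2 over C1.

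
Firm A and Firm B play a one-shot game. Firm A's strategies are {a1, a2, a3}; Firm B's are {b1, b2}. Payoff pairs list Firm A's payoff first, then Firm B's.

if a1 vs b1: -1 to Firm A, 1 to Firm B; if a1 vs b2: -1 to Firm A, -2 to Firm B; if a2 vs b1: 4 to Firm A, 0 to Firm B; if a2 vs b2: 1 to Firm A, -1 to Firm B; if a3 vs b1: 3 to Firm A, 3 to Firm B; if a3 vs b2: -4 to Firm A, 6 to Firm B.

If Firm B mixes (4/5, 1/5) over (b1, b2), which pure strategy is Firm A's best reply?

Compute Firm A's expected payoff from each pure strategy against the given mix.
a1: (4/5)·(-1) + (1/5)·(-1) = -1
a2: (4/5)·4 + (1/5)·1 = 17/5
a3: (4/5)·3 + (1/5)·(-4) = 8/5
Highest expected payoff is 17/5, from a2.

a2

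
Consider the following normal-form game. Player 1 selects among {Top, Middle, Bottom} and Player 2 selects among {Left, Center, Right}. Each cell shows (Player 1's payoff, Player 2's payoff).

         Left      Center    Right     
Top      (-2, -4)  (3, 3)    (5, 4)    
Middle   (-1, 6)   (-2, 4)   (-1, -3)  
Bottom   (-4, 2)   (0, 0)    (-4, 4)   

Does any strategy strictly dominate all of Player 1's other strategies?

A strategy is strictly dominant if it gives Player 1 a strictly higher payoff than every other strategy, against every choice by the opponent.
Top is not dominant: against Left, Middle gives -1 > -2.
Middle is not dominant: against Center, Top gives 3 > -2.
Bottom is not dominant: against Left, Top gives -2 > -4.
No single strategy is best against every opponent action.

No strictly dominant strategy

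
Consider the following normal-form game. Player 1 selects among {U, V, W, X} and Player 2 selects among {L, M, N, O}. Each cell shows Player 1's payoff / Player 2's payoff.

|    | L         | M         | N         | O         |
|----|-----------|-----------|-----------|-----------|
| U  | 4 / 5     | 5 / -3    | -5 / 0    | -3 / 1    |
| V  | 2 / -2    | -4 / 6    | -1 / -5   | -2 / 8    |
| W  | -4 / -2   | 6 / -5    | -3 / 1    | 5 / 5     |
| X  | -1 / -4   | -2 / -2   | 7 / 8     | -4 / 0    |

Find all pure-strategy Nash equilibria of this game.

Check mutual best responses: a cell is a NE iff neither player can gain by unilaterally deviating.
Player 1's best responses — vs L: U (payoff 4); vs M: W (payoff 6); vs N: X (payoff 7); vs O: W (payoff 5).
Player 2's best responses — vs U: L (payoff 5); vs V: O (payoff 8); vs W: O (payoff 5); vs X: N (payoff 8).
Mutual best responses occur at (U, L), (W, O), and (X, N); at each, neither player gains by switching.

(U, L), (W, O), and (X, N)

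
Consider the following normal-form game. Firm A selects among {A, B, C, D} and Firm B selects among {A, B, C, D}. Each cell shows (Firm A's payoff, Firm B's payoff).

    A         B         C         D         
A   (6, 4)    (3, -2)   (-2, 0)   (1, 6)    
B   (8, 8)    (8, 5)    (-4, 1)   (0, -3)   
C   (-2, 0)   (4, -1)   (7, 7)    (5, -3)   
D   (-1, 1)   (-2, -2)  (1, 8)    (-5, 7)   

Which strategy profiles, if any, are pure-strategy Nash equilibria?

(B, A) and (C, C)

Check mutual best responses: a cell is a NE iff neither player can gain by unilaterally deviating.
Firm A's best responses — vs A: B (payoff 8); vs B: B (payoff 8); vs C: C (payoff 7); vs D: C (payoff 5).
Firm B's best responses — vs A: D (payoff 6); vs B: A (payoff 8); vs C: C (payoff 7); vs D: C (payoff 8).
Mutual best responses occur at (B, A) and (C, C); at each, neither player gains by switching.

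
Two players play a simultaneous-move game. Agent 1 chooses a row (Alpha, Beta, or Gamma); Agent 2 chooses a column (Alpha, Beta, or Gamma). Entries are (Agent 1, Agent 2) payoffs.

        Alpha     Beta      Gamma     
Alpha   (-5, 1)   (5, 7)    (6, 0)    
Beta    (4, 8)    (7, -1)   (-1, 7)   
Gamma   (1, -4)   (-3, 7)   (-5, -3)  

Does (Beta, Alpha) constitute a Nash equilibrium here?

Holding Agent 2 at Alpha: Agent 1 gets 4 from Beta, versus -5 from Alpha, 1 from Gamma. No profitable deviation for Agent 1.
Holding Agent 1 at Beta: Agent 2 gets 8 from Alpha, versus -1 from Beta, 7 from Gamma. No profitable deviation for Agent 2 either.

Yes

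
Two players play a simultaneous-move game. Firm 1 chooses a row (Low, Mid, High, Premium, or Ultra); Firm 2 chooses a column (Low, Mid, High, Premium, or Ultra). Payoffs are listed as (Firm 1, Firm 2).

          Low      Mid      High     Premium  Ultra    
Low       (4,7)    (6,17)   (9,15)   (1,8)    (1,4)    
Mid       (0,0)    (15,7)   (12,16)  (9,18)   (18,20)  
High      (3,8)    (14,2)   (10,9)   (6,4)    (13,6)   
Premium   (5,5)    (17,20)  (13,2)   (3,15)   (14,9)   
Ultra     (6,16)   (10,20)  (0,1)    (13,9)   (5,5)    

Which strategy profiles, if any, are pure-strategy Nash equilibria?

(Mid, Ultra) and (Premium, Mid)

Find each player's best response to every opponent strategy; NE are the intersections.
Firm 1's best responses — vs Low: Ultra (payoff 6); vs Mid: Premium (payoff 17); vs High: Premium (payoff 13); vs Premium: Ultra (payoff 13); vs Ultra: Mid (payoff 18).
Firm 2's best responses — vs Low: Mid (payoff 17); vs Mid: Ultra (payoff 20); vs High: High (payoff 9); vs Premium: Mid (payoff 20); vs Ultra: Mid (payoff 20).
Mutual best responses occur at (Mid, Ultra) and (Premium, Mid); at each, neither player gains by switching.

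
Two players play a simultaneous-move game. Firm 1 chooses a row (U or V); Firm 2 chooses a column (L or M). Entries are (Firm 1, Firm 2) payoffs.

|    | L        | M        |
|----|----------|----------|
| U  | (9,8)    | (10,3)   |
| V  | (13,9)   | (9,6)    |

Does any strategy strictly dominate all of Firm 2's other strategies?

L

A strategy is strictly dominant if it gives Firm 2 a strictly higher payoff than every other strategy, against every choice by the opponent.
L strictly dominates: vs U: 8 > 3; vs V: 9 > 6.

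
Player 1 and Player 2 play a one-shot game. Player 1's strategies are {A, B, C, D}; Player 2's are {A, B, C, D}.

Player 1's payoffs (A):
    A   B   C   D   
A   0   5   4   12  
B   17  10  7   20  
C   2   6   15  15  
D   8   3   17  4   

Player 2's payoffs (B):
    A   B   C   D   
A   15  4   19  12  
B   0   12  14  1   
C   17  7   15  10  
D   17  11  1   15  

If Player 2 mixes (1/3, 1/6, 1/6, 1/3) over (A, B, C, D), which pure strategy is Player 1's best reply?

Compute Player 1's expected payoff from each pure strategy against the given mix.
A: (1/3)·0 + (1/6)·5 + (1/6)·4 + (1/3)·12 = 11/2
B: (1/3)·17 + (1/6)·10 + (1/6)·7 + (1/3)·20 = 91/6
C: (1/3)·2 + (1/6)·6 + (1/6)·15 + (1/3)·15 = 55/6
D: (1/3)·8 + (1/6)·3 + (1/6)·17 + (1/3)·4 = 22/3
Highest expected payoff is 91/6, from B.

B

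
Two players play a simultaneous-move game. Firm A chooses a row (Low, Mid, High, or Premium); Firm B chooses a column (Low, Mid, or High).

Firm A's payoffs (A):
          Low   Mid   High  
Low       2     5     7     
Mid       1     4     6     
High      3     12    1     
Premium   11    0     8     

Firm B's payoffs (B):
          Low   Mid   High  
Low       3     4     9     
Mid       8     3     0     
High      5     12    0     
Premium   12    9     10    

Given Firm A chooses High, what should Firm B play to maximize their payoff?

Mid

With Firm A fixed at High, Firm B's payoffs are: Low → 5, Mid → 12, High → 0.
The maximum is 12, achieved by Mid.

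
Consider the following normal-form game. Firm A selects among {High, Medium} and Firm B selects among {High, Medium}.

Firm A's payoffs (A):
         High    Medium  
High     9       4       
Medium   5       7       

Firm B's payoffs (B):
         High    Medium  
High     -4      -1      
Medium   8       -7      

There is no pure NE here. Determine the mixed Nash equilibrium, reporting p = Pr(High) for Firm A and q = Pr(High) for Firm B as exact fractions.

p = 5/6, q = 3/7

Each player's mixing probability is pinned down by making the *other* player indifferent.
Firm B indifferent between High and Medium: p·(-4) + (1−p)·8 = p·(-1) + (1−p)·(-7) ⟹ 8 + (-12)p = (-7) + 6p ⟹ p = 5/6.
Firm A indifferent between High and Medium: q·9 + (1−q)·4 = q·5 + (1−q)·7 ⟹ 4 + 5q = 7 + (-2)q ⟹ q = 3/7.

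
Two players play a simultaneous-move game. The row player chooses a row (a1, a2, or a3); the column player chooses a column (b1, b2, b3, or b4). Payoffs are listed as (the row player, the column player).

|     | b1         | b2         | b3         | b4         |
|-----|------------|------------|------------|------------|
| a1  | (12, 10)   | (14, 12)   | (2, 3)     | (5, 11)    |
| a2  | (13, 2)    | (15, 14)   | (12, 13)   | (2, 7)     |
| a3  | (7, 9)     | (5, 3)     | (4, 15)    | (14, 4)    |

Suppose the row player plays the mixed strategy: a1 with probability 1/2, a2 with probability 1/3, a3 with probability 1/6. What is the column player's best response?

b2

Compute the column player's expected payoff from each pure strategy against the given mix.
b1: (1/2)·10 + (1/3)·2 + (1/6)·9 = 43/6
b2: (1/2)·12 + (1/3)·14 + (1/6)·3 = 67/6
b3: (1/2)·3 + (1/3)·13 + (1/6)·15 = 25/3
b4: (1/2)·11 + (1/3)·7 + (1/6)·4 = 17/2
Highest expected payoff is 67/6, from b2.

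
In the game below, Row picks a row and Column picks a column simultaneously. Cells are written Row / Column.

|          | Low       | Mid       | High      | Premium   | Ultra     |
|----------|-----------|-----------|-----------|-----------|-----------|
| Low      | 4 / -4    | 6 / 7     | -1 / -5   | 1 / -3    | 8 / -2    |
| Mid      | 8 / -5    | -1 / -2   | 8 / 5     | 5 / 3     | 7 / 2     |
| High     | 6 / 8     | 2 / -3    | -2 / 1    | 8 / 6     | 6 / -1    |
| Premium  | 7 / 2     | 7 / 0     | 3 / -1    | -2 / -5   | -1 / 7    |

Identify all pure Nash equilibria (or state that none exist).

A profile is a Nash equilibrium when each player is best-responding to the other.
Row's best responses — vs Low: Mid (payoff 8); vs Mid: Premium (payoff 7); vs High: Mid (payoff 8); vs Premium: High (payoff 8); vs Ultra: Low (payoff 8).
Column's best responses — vs Low: Mid (payoff 7); vs Mid: High (payoff 5); vs High: Low (payoff 8); vs Premium: Ultra (payoff 7).
The only mutual best response is (Mid, High); neither player gains by switching there.

(Mid, High)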